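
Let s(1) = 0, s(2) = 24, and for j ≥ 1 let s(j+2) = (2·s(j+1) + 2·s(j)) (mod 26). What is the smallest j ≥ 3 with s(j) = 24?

14

We have s(1) = 0, s(2) = 24, s(3) = 22, s(4) = 14, s(5) = 20, s(6) = 16, s(7) = 20, s(8) = 20, s(9) = 2, s(10) = 18, s(11) = 14, s(12) = 12, s(13) = 0, s(14) = 24.
The sequence repeats with period 12.
The value 24 next appears (with j ≥ 3) at s(14).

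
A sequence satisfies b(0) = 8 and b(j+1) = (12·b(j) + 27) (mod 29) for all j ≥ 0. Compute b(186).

24

We have b(0) = 8; b(1) = 7; b(2) = 24; b(3) = 25; b(4) = 8.
Since b(4) = b(0) = 8, the sequence is periodic with period 4.
(186 - 0) mod 4 = 2, so b(186) = b(2) = 24.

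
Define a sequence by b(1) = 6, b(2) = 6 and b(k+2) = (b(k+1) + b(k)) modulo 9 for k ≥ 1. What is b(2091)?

3

We have b(1) = 6,  b(2) = 6,  b(3) = 3,  b(4) = 0,  b(5) = 3,  b(6) = 3,  b(7) = 6,  b(8) = 0,  b(9) = 6,  b(10) = 6.
The sequence repeats with period 8.
(2091 - 1) mod 8 = 2, so b(2091) = b(3) = 3.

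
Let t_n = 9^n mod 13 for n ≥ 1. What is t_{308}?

t_1 = 9; t_2 = 3; t_3 = 1; t_4 = 9.
Since t_4 = t_1 = 9, the sequence is periodic with period 3.
(308 - 1) mod 3 = 1, so t_{308} = t_2 = 3.

3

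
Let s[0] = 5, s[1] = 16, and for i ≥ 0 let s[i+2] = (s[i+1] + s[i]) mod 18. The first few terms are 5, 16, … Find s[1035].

1

s[0] = 5; s[1] = 16; s[2] = 3; s[3] = 1; s[4] = 4; s[5] = 5; s[6] = 9; s[7] = 14; s[8] = 5; s[9] = 1; s[10] = 6; s[11] = 7; s[12] = 13; s[13] = 2; s[14] = 15; s[15] = 17; s[16] = 14; s[17] = 13; s[18] = 9; s[19] = 4; s[20] = 13; s[21] = 17; s[22] = 12; s[23] = 11; s[24] = 5; s[25] = 16.
Since (s[24], s[25]) = (s[0], s[1]) = (5, 16) (two consecutive terms determine the rest), the sequence is periodic with period 24.
(1035 - 0) mod 24 = 3, so s[1035] = s[3] = 1.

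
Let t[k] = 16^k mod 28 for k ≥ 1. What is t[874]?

We have t[1] = 16; t[2] = 4; t[3] = 8; t[4] = 16.
The sequence repeats with period 3.
(874 - 1) mod 3 = 0, so t[874] = t[1] = 16.

16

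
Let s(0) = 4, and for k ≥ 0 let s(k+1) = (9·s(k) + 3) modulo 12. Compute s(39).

9

We have s(0) = 4; s(1) = 3; s(2) = 6; s(3) = 9; s(4) = 0; s(5) = 3.
Since s(5) = s(1) = 3, the sequence is eventually periodic: after a pre-period of length 1 it cycles with period 4.
For k ≥ 1, s(k) depends only on (k - 1) mod 4. (39 - 1) mod 4 = 2, so s(39) = s(3) = 9.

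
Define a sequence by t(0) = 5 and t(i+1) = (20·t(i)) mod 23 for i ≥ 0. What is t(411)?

Computing terms: t(0) = 5,  t(1) = 8,  t(2) = 22,  t(3) = 3,  t(4) = 14,  t(5) = 4,  t(6) = 11,  t(7) = 13,  t(8) = 7,  t(9) = 2,  t(10) = 17,  t(11) = 18,  t(12) = 15,  t(13) = 1,  t(14) = 20,  t(15) = 9,  t(16) = 19,  t(17) = 12,  t(18) = 10,  t(19) = 16,  t(20) = 21,  t(21) = 6,  t(22) = 5.
The sequence repeats with period 22.
(411 - 0) mod 22 = 15, so t(411) = t(15) = 9.

9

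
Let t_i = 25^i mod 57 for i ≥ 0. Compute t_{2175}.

Listing terms: t_0 = 1,  t_1 = 25,  t_2 = 55,  t_3 = 7,  t_4 = 4,  t_5 = 43,  t_6 = 49,  t_7 = 28,  t_8 = 16,  t_9 = 1.
Since t_9 = t_0 = 1, the sequence is periodic with period 9.
(2175 - 0) mod 9 = 6, so t_{2175} = t_6 = 49.

49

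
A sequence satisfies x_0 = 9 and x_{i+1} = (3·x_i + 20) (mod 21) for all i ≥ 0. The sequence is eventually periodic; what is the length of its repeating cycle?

We have x_0 = 9; x_1 = 5; x_2 = 14; x_3 = 20; x_4 = 17; x_5 = 8; x_6 = 2; x_7 = 5.
Since x_7 = x_1 = 5, the sequence is eventually periodic: after a pre-period of length 1 it cycles with period 6.

6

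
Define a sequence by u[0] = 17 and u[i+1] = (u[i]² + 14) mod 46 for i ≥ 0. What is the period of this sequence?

Computing terms: u[0] = 17,  u[1] = 27,  u[2] = 7,  u[3] = 17.
The sequence repeats with period 3.

3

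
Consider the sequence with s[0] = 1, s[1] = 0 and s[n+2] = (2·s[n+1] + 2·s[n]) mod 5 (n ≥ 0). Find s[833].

3

Listing terms: s[0] = 1; s[1] = 0; s[2] = 2; s[3] = 4; s[4] = 2; s[5] = 2; s[6] = 3; s[7] = 0; s[8] = 1; s[9] = 2; s[10] = 1; s[11] = 1; s[12] = 4; s[13] = 0; s[14] = 3; s[15] = 1; s[16] = 3; s[17] = 3; s[18] = 2; s[19] = 0; s[20] = 4; s[21] = 3; s[22] = 4; s[23] = 4; s[24] = 1; s[25] = 0.
Since (s[24], s[25]) = (s[0], s[1]) = (1, 0) (two consecutive terms determine the rest), the sequence is periodic with period 24.
So s[833] = s[0 + ((833-0) mod 24)] = s[17] = 3.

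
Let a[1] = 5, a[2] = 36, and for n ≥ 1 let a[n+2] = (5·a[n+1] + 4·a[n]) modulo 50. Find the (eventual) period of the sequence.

20

We have a[1] = 5,  a[2] = 36,  a[3] = 0,  a[4] = 44,  a[5] = 20,  a[6] = 26,  a[7] = 10,  a[8] = 4,  a[9] = 10,  a[10] = 16,  a[11] = 20,  a[12] = 14,  a[13] = 0,  a[14] = 6,  a[15] = 30,  a[16] = 24,  a[17] = 40,  a[18] = 46,  a[19] = 40,  a[20] = 34,  a[21] = 30,  a[22] = 36,  a[23] = 0.
Since (a[22], a[23]) = (a[2], a[3]) = (36, 0) (two consecutive terms determine the rest), the sequence is eventually periodic: after a pre-period of length 1 it cycles with period 20.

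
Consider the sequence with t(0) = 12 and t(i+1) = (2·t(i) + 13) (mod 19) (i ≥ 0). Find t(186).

10

t(0) = 12,  t(1) = 18,  t(2) = 11,  t(3) = 16,  t(4) = 7,  t(5) = 8,  t(6) = 10,  t(7) = 14,  t(8) = 3,  t(9) = 0,  t(10) = 13,  t(11) = 1,  t(12) = 15,  t(13) = 5,  t(14) = 4,  t(15) = 2,  t(16) = 17,  t(17) = 9,  t(18) = 12.
Since t(18) = t(0) = 12, the sequence is periodic with period 18.
So t(186) = t(0 + ((186-0) mod 18)) = t(6) = 10.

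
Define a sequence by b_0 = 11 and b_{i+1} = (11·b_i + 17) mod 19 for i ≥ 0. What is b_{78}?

We have b_0 = 11,  b_1 = 5,  b_2 = 15,  b_3 = 11.
Since b_3 = b_0 = 11, the sequence is periodic with period 3.
So b_{78} = b_{0 + ((78-0) mod 3)} = b_0 = 11.

11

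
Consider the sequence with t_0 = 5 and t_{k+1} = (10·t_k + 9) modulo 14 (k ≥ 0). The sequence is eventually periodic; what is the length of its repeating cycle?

6

Computing terms: t_0 = 5, t_1 = 3, t_2 = 11, t_3 = 7, t_4 = 9, t_5 = 1, t_6 = 5.
The sequence repeats with period 6.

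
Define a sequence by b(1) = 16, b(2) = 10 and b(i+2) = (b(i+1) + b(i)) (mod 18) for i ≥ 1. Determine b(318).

8

Listing terms: b(1) = 16, b(2) = 10, b(3) = 8, b(4) = 0, b(5) = 8, b(6) = 8, b(7) = 16, b(8) = 6, b(9) = 4, b(10) = 10, b(11) = 14, b(12) = 6, b(13) = 2, b(14) = 8, b(15) = 10, b(16) = 0, b(17) = 10, b(18) = 10, b(19) = 2, b(20) = 12, b(21) = 14, b(22) = 8, b(23) = 4, b(24) = 12, b(25) = 16, b(26) = 10.
Since (b(25), b(26)) = (b(1), b(2)) = (16, 10) (two consecutive terms determine the rest), the sequence is periodic with period 24.
(318 - 1) mod 24 = 5, so b(318) = b(6) = 8.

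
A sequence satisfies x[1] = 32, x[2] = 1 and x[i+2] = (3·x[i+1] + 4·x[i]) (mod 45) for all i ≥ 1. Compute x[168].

19

x[1] = 32, x[2] = 1, x[3] = 41, x[4] = 37, x[5] = 5, x[6] = 28, x[7] = 14, x[8] = 19, x[9] = 23, x[10] = 10, x[11] = 32, x[12] = 1.
Since (x[11], x[12]) = (x[1], x[2]) = (32, 1) (two consecutive terms determine the rest), the sequence is periodic with period 10.
(168 - 1) mod 10 = 7, so x[168] = x[8] = 19.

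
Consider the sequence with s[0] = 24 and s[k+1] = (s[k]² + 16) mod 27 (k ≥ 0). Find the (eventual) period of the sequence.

3

Listing terms: s[0] = 24; s[1] = 25; s[2] = 20; s[3] = 11; s[4] = 2; s[5] = 20.
Since s[5] = s[2] = 20, the sequence is eventually periodic: after a pre-period of length 2 it cycles with period 3.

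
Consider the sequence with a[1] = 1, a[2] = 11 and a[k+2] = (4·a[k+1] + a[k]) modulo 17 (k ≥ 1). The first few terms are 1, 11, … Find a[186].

Computing terms: a[1] = 1,  a[2] = 11,  a[3] = 11,  a[4] = 4,  a[5] = 10,  a[6] = 10,  a[7] = 16,  a[8] = 6,  a[9] = 6,  a[10] = 13,  a[11] = 7,  a[12] = 7,  a[13] = 1,  a[14] = 11.
Since (a[13], a[14]) = (a[1], a[2]) = (1, 11) (two consecutive terms determine the rest), the sequence is periodic with period 12.
(186 - 1) mod 12 = 5, so a[186] = a[6] = 10.

10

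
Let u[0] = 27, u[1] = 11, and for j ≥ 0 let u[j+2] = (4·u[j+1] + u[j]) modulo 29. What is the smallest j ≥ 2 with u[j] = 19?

10

We have u[0] = 27; u[1] = 11; u[2] = 13; u[3] = 5; u[4] = 4; u[5] = 21; u[6] = 1; u[7] = 25; u[8] = 14; u[9] = 23; u[10] = 19; u[11] = 12; u[12] = 9; u[13] = 19; u[14] = 27; u[15] = 11.
The sequence repeats with period 14.
The value 19 first appears (with j ≥ 2) at u[10].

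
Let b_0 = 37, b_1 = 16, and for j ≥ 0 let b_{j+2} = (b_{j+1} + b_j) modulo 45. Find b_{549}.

Listing terms: b_0 = 37; b_1 = 16; b_2 = 8; b_3 = 24; b_4 = 32; b_5 = 11; b_6 = 43; b_7 = 9; b_8 = 7; b_9 = 16; b_{10} = 23; b_{11} = 39; b_{12} = 17; b_{13} = 11; b_{14} = 28; b_{15} = 39; b_{16} = 22; b_{17} = 16; b_{18} = 38; b_{19} = 9; b_{20} = 2; b_{21} = 11; b_{22} = 13; b_{23} = 24; b_{24} = 37; b_{25} = 16.
The sequence repeats with period 24.
(549 - 0) mod 24 = 21, so b_{549} = b_{21} = 11.

11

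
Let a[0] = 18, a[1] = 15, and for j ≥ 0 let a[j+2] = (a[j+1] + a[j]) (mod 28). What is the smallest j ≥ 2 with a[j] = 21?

14

Listing terms: a[0] = 18, a[1] = 15, a[2] = 5, a[3] = 20, a[4] = 25, a[5] = 17, a[6] = 14, a[7] = 3, a[8] = 17, a[9] = 20, a[10] = 9, a[11] = 1, a[12] = 10, a[13] = 11, a[14] = 21, a[15] = 4, a[16] = 25, a[17] = 1, a[18] = 26, a[19] = 27, a[20] = 25, a[21] = 24, a[22] = 21, a[23] = 17, a[24] = 10, a[25] = 27, a[26] = 9, a[27] = 8, a[28] = 17, a[29] = 25, a[30] = 14, a[31] = 11, a[32] = 25, a[33] = 8, a[34] = 5, a[35] = 13, a[36] = 18, a[37] = 3, a[38] = 21, a[39] = 24, a[40] = 17, a[41] = 13, a[42] = 2, a[43] = 15, a[44] = 17, a[45] = 4, a[46] = 21, a[47] = 25, a[48] = 18, a[49] = 15.
The sequence repeats with period 48.
The value 21 first appears (with j ≥ 2) at a[14].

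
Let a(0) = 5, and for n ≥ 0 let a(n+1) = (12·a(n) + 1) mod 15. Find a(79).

a(0) = 5,  a(1) = 1,  a(2) = 13,  a(3) = 7,  a(4) = 10,  a(5) = 1.
Since a(5) = a(1) = 1, the sequence is eventually periodic: after a pre-period of length 1 it cycles with period 4.
For n ≥ 1, a(n) depends only on (n - 1) mod 4. (79 - 1) mod 4 = 2, so a(79) = a(3) = 7.

7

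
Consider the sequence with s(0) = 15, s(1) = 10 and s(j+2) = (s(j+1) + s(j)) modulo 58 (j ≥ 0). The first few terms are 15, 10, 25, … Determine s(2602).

20

We have s(0) = 15,  s(1) = 10,  s(2) = 25,  s(3) = 35,  s(4) = 2,  s(5) = 37,  s(6) = 39,  s(7) = 18,  s(8) = 57,  s(9) = 17,  s(10) = 16,  s(11) = 33,  s(12) = 49,  s(13) = 24,  s(14) = 15,  s(15) = 39,  s(16) = 54,  s(17) = 35,  s(18) = 31,  s(19) = 8,  s(20) = 39,  s(21) = 47,  s(22) = 28,  s(23) = 17,  s(24) = 45,  s(25) = 4,  s(26) = 49,  s(27) = 53,  s(28) = 44,  s(29) = 39,  s(30) = 25,  s(31) = 6,  s(32) = 31,  s(33) = 37,  s(34) = 10,  s(35) = 47,  s(36) = 57,  s(37) = 46,  s(38) = 45,  s(39) = 33,  s(40) = 20,  s(41) = 53,  s(42) = 15,  s(43) = 10.
Since (s(42), s(43)) = (s(0), s(1)) = (15, 10) (two consecutive terms determine the rest), the sequence is periodic with period 42.
(2602 - 0) mod 42 = 40, so s(2602) = s(40) = 20.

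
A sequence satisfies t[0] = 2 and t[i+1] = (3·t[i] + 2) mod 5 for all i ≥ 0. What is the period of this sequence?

4

Listing terms: t[0] = 2,  t[1] = 3,  t[2] = 1,  t[3] = 0,  t[4] = 2.
Since t[4] = t[0] = 2, the sequence is periodic with period 4.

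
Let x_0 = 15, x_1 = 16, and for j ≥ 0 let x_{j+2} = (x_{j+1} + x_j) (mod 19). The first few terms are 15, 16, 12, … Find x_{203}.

x_0 = 15, x_1 = 16, x_2 = 12, x_3 = 9, x_4 = 2, x_5 = 11, x_6 = 13, x_7 = 5, x_8 = 18, x_9 = 4, x_{10} = 3, x_{11} = 7, x_{12} = 10, x_{13} = 17, x_{14} = 8, x_{15} = 6, x_{16} = 14, x_{17} = 1, x_{18} = 15, x_{19} = 16.
Since (x_{18}, x_{19}) = (x_0, x_1) = (15, 16) (two consecutive terms determine the rest), the sequence is periodic with period 18.
(203 - 0) mod 18 = 5, so x_{203} = x_5 = 11.

11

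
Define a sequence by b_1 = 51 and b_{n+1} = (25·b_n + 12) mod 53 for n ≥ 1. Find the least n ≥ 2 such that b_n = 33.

Listing terms: b_1 = 51, b_2 = 15, b_3 = 16, b_4 = 41, b_5 = 30, b_6 = 20, b_7 = 35, b_8 = 39, b_9 = 33, b_{10} = 42, b_{11} = 2, b_{12} = 9, b_{13} = 25, b_{14} = 1, b_{15} = 37, b_{16} = 36, b_{17} = 11, b_{18} = 22, b_{19} = 32, b_{20} = 17, b_{21} = 13, b_{22} = 19, b_{23} = 10, b_{24} = 50, b_{25} = 43, b_{26} = 27, b_{27} = 51.
Since b_{27} = b_1 = 51, the sequence is periodic with period 26.
The value 33 first appears (with n ≥ 2) at b_9.

9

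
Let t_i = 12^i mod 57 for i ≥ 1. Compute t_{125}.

Listing terms: t_1 = 12, t_2 = 30, t_3 = 18, t_4 = 45, t_5 = 27, t_6 = 39, t_7 = 12.
Since t_7 = t_1 = 12, the sequence is periodic with period 6.
So t_{125} = t_{1 + ((125-1) mod 6)} = t_5 = 27.

27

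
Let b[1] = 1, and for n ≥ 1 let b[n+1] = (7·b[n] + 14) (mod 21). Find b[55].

7

b[1] = 1; b[2] = 0; b[3] = 14; b[4] = 7; b[5] = 0.
Since b[5] = b[2] = 0, the sequence is eventually periodic: after a pre-period of length 1 it cycles with period 3.
For n ≥ 2, b[n] depends only on (n - 2) mod 3. (55 - 2) mod 3 = 2, so b[55] = b[4] = 7.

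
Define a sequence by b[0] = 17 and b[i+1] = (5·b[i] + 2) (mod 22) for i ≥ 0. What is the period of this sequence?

Listing terms: b[0] = 17, b[1] = 21, b[2] = 19, b[3] = 9, b[4] = 3, b[5] = 17.
The sequence repeats with period 5.

5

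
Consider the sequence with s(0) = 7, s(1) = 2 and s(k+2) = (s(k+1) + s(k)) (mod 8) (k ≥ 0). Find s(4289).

7

We have s(0) = 7; s(1) = 2; s(2) = 1; s(3) = 3; s(4) = 4; s(5) = 7; s(6) = 3; s(7) = 2; s(8) = 5; s(9) = 7; s(10) = 4; s(11) = 3; s(12) = 7; s(13) = 2.
Since (s(12), s(13)) = (s(0), s(1)) = (7, 2) (two consecutive terms determine the rest), the sequence is periodic with period 12.
So s(4289) = s(0 + ((4289-0) mod 12)) = s(5) = 7.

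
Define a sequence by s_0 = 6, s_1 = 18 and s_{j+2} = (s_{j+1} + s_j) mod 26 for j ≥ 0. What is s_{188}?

8

s_0 = 6, s_1 = 18, s_2 = 24, s_3 = 16, s_4 = 14, s_5 = 4, s_6 = 18, s_7 = 22, s_8 = 14, s_9 = 10, s_{10} = 24, s_{11} = 8, s_{12} = 6, s_{13} = 14, s_{14} = 20, s_{15} = 8, s_{16} = 2, s_{17} = 10, s_{18} = 12, s_{19} = 22, s_{20} = 8, s_{21} = 4, s_{22} = 12, s_{23} = 16, s_{24} = 2, s_{25} = 18, s_{26} = 20, s_{27} = 12, s_{28} = 6, s_{29} = 18.
The sequence repeats with period 28.
So s_{188} = s_{0 + ((188-0) mod 28)} = s_{20} = 8.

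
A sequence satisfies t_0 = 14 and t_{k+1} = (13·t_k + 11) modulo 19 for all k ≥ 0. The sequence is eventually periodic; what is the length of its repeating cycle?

18

Listing terms: t_0 = 14; t_1 = 3; t_2 = 12; t_3 = 15; t_4 = 16; t_5 = 10; t_6 = 8; t_7 = 1; t_8 = 5; t_9 = 0; t_{10} = 11; t_{11} = 2; t_{12} = 18; t_{13} = 17; t_{14} = 4; t_{15} = 6; t_{16} = 13; t_{17} = 9; t_{18} = 14.
The sequence repeats with period 18.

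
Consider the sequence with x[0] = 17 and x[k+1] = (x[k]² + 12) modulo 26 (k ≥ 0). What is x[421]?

11

x[0] = 17, x[1] = 15, x[2] = 3, x[3] = 21, x[4] = 11, x[5] = 3.
Since x[5] = x[2] = 3, the sequence is eventually periodic: after a pre-period of length 2 it cycles with period 3.
For k ≥ 2, x[k] depends only on (k - 2) mod 3. (421 - 2) mod 3 = 2, so x[421] = x[4] = 11.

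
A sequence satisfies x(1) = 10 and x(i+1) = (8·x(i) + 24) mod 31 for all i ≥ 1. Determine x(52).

11

We have x(1) = 10; x(2) = 11; x(3) = 19; x(4) = 21; x(5) = 6; x(6) = 10.
Since x(6) = x(1) = 10, the sequence is periodic with period 5.
So x(52) = x(1 + ((52-1) mod 5)) = x(2) = 11.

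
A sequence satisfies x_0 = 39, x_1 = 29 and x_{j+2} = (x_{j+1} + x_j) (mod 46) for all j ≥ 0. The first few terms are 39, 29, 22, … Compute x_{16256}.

34

x_0 = 39,  x_1 = 29,  x_2 = 22,  x_3 = 5,  x_4 = 27,  x_5 = 32,  x_6 = 13,  x_7 = 45,  x_8 = 12,  x_9 = 11,  x_{10} = 23,  x_{11} = 34,  x_{12} = 11,  x_{13} = 45,  x_{14} = 10,  x_{15} = 9,  x_{16} = 19,  x_{17} = 28,  x_{18} = 1,  x_{19} = 29,  x_{20} = 30,  x_{21} = 13,  x_{22} = 43,  x_{23} = 10,  x_{24} = 7,  x_{25} = 17,  x_{26} = 24,  x_{27} = 41,  x_{28} = 19,  x_{29} = 14,  x_{30} = 33,  x_{31} = 1,  x_{32} = 34,  x_{33} = 35,  x_{34} = 23,  x_{35} = 12,  x_{36} = 35,  x_{37} = 1,  x_{38} = 36,  x_{39} = 37,  x_{40} = 27,  x_{41} = 18,  x_{42} = 45,  x_{43} = 17,  x_{44} = 16,  x_{45} = 33,  x_{46} = 3,  x_{47} = 36,  x_{48} = 39,  x_{49} = 29.
The sequence repeats with period 48.
(16256 - 0) mod 48 = 32, so x_{16256} = x_{32} = 34.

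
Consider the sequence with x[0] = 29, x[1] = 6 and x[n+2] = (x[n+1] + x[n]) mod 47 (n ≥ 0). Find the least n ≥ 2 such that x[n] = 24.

x[0] = 29; x[1] = 6; x[2] = 35; x[3] = 41; x[4] = 29; x[5] = 23; x[6] = 5; x[7] = 28; x[8] = 33; x[9] = 14; x[10] = 0; x[11] = 14; x[12] = 14; x[13] = 28; x[14] = 42; x[15] = 23; x[16] = 18; x[17] = 41; x[18] = 12; x[19] = 6; x[20] = 18; x[21] = 24; x[22] = 42; x[23] = 19; x[24] = 14; x[25] = 33; x[26] = 0; x[27] = 33; x[28] = 33; x[29] = 19; x[30] = 5; x[31] = 24; x[32] = 29; x[33] = 6.
The sequence repeats with period 32.
The value 24 first appears (with n ≥ 2) at x[21].

21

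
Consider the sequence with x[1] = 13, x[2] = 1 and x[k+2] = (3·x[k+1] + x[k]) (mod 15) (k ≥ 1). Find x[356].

Computing terms: x[1] = 13, x[2] = 1, x[3] = 1, x[4] = 4, x[5] = 13, x[6] = 13, x[7] = 7, x[8] = 4, x[9] = 4, x[10] = 1, x[11] = 7, x[12] = 7, x[13] = 13, x[14] = 1.
The sequence repeats with period 12.
So x[356] = x[1 + ((356-1) mod 12)] = x[8] = 4.

4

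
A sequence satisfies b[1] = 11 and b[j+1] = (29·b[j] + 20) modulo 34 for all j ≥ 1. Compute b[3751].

13

Listing terms: b[1] = 11; b[2] = 33; b[3] = 25; b[4] = 31; b[5] = 1; b[6] = 15; b[7] = 13; b[8] = 23; b[9] = 7; b[10] = 19; b[11] = 27; b[12] = 21; b[13] = 17; b[14] = 3; b[15] = 5; b[16] = 29; b[17] = 11.
Since b[17] = b[1] = 11, the sequence is periodic with period 16.
(3751 - 1) mod 16 = 6, so b[3751] = b[7] = 13.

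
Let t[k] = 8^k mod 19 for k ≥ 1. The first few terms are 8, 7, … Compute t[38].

Listing terms: t[1] = 8, t[2] = 7, t[3] = 18, t[4] = 11, t[5] = 12, t[6] = 1, t[7] = 8.
The sequence repeats with period 6.
(38 - 1) mod 6 = 1, so t[38] = t[2] = 7.

7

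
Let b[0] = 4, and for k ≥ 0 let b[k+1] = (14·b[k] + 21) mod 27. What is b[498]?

b[0] = 4,  b[1] = 23,  b[2] = 19,  b[3] = 17,  b[4] = 16,  b[5] = 2,  b[6] = 22,  b[7] = 5,  b[8] = 10,  b[9] = 26,  b[10] = 7,  b[11] = 11,  b[12] = 13,  b[13] = 14,  b[14] = 1,  b[15] = 8,  b[16] = 25,  b[17] = 20,  b[18] = 4.
Since b[18] = b[0] = 4, the sequence is periodic with period 18.
So b[498] = b[0 + ((498-0) mod 18)] = b[12] = 13.

13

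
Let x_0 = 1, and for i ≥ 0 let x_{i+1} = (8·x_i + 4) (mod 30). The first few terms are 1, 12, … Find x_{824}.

Computing terms: x_0 = 1, x_1 = 12, x_2 = 10, x_3 = 24, x_4 = 16, x_5 = 12.
Since x_5 = x_1 = 12, the sequence is eventually periodic: after a pre-period of length 1 it cycles with period 4.
For i ≥ 1, x_i depends only on (i - 1) mod 4. (824 - 1) mod 4 = 3, so x_{824} = x_4 = 16.

16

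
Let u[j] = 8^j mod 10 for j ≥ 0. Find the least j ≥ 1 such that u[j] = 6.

u[0] = 1, u[1] = 8, u[2] = 4, u[3] = 2, u[4] = 6, u[5] = 8.
Since u[5] = u[1] = 8, the sequence is eventually periodic: after a pre-period of length 1 it cycles with period 4.
The value 6 first appears (with j ≥ 1) at u[4].

4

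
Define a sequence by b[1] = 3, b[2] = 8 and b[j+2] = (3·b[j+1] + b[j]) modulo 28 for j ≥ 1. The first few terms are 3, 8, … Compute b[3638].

12

Computing terms: b[1] = 3, b[2] = 8, b[3] = 27, b[4] = 5, b[5] = 14, b[6] = 19, b[7] = 15, b[8] = 8, b[9] = 11, b[10] = 13, b[11] = 22, b[12] = 23, b[13] = 7, b[14] = 16, b[15] = 27, b[16] = 13, b[17] = 10, b[18] = 15, b[19] = 27, b[20] = 12, b[21] = 7, b[22] = 5, b[23] = 22, b[24] = 15, b[25] = 11, b[26] = 20, b[27] = 15, b[28] = 9, b[29] = 14, b[30] = 23, b[31] = 27, b[32] = 20, b[33] = 3, b[34] = 1, b[35] = 6, b[36] = 19, b[37] = 7, b[38] = 12, b[39] = 15, b[40] = 1, b[41] = 18, b[42] = 27, b[43] = 15, b[44] = 16, b[45] = 7, b[46] = 9, b[47] = 6, b[48] = 27, b[49] = 3, b[50] = 8.
The sequence repeats with period 48.
(3638 - 1) mod 48 = 37, so b[3638] = b[38] = 12.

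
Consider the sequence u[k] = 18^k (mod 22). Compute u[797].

We have u[0] = 1, u[1] = 18, u[2] = 16, u[3] = 2, u[4] = 14, u[5] = 10, u[6] = 4, u[7] = 6, u[8] = 20, u[9] = 8, u[10] = 12, u[11] = 18.
Since u[11] = u[1] = 18, the sequence is eventually periodic: after a pre-period of length 1 it cycles with period 10.
For k ≥ 1, u[k] depends only on (k - 1) mod 10. (797 - 1) mod 10 = 6, so u[797] = u[7] = 6.

6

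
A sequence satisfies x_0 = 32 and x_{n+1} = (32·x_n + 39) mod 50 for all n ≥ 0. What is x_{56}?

Listing terms: x_0 = 32; x_1 = 13; x_2 = 5; x_3 = 49; x_4 = 7; x_5 = 13.
Since x_5 = x_1 = 13, the sequence is eventually periodic: after a pre-period of length 1 it cycles with period 4.
For n ≥ 1, x_n depends only on (n - 1) mod 4. (56 - 1) mod 4 = 3, so x_{56} = x_4 = 7.

7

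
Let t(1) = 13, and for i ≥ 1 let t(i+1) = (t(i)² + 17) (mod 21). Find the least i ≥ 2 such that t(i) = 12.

Computing terms: t(1) = 13,  t(2) = 18,  t(3) = 5,  t(4) = 0,  t(5) = 17,  t(6) = 12,  t(7) = 14,  t(8) = 3,  t(9) = 5.
Since t(9) = t(3) = 5, the sequence is eventually periodic: after a pre-period of length 2 it cycles with period 6.
The value 12 first appears (with i ≥ 2) at t(6).

6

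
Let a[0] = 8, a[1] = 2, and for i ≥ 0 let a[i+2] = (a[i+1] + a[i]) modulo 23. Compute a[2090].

13

We have a[0] = 8; a[1] = 2; a[2] = 10; a[3] = 12; a[4] = 22; a[5] = 11; a[6] = 10; a[7] = 21; a[8] = 8; a[9] = 6; a[10] = 14; a[11] = 20; a[12] = 11; a[13] = 8; a[14] = 19; a[15] = 4; a[16] = 0; a[17] = 4; a[18] = 4; a[19] = 8; a[20] = 12; a[21] = 20; a[22] = 9; a[23] = 6; a[24] = 15; a[25] = 21; a[26] = 13; a[27] = 11; a[28] = 1; a[29] = 12; a[30] = 13; a[31] = 2; a[32] = 15; a[33] = 17; a[34] = 9; a[35] = 3; a[36] = 12; a[37] = 15; a[38] = 4; a[39] = 19; a[40] = 0; a[41] = 19; a[42] = 19; a[43] = 15; a[44] = 11; a[45] = 3; a[46] = 14; a[47] = 17; a[48] = 8; a[49] = 2.
Since (a[48], a[49]) = (a[0], a[1]) = (8, 2) (two consecutive terms determine the rest), the sequence is periodic with period 48.
(2090 - 0) mod 48 = 26, so a[2090] = a[26] = 13.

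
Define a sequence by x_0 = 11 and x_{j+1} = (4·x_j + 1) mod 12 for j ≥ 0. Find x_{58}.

9

Listing terms: x_0 = 11; x_1 = 9; x_2 = 1; x_3 = 5; x_4 = 9.
Since x_4 = x_1 = 9, the sequence is eventually periodic: after a pre-period of length 1 it cycles with period 3.
For j ≥ 1, x_j depends only on (j - 1) mod 3. (58 - 1) mod 3 = 0, so x_{58} = x_1 = 9.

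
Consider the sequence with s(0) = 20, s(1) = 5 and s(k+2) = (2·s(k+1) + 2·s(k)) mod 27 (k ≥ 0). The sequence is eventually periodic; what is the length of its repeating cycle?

9

Listing terms: s(0) = 20, s(1) = 5, s(2) = 23, s(3) = 2, s(4) = 23, s(5) = 23, s(6) = 11, s(7) = 14, s(8) = 23, s(9) = 20, s(10) = 5.
The sequence repeats with period 9.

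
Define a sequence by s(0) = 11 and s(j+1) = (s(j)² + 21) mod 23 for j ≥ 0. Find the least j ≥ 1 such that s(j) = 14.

2

We have s(0) = 11, s(1) = 4, s(2) = 14, s(3) = 10, s(4) = 6, s(5) = 11.
Since s(5) = s(0) = 11, the sequence is periodic with period 5.
The value 14 first appears (with j ≥ 1) at s(2).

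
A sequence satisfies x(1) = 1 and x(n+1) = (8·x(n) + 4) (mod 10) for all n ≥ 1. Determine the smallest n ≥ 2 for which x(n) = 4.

x(1) = 1; x(2) = 2; x(3) = 0; x(4) = 4; x(5) = 6; x(6) = 2.
Since x(6) = x(2) = 2, the sequence is eventually periodic: after a pre-period of length 1 it cycles with period 4.
The value 4 first appears (with n ≥ 2) at x(4).

4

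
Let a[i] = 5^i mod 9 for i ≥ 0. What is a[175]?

Listing terms: a[0] = 1, a[1] = 5, a[2] = 7, a[3] = 8, a[4] = 4, a[5] = 2, a[6] = 1.
The sequence repeats with period 6.
So a[175] = a[0 + ((175-0) mod 6)] = a[1] = 5.

5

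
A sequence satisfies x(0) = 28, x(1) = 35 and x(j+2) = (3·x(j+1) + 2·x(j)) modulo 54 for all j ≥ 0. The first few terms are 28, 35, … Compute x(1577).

47

Computing terms: x(0) = 28,  x(1) = 35,  x(2) = 53,  x(3) = 13,  x(4) = 37,  x(5) = 29,  x(6) = 53,  x(7) = 1,  x(8) = 1,  x(9) = 5,  x(10) = 17,  x(11) = 7,  x(12) = 1,  x(13) = 17,  x(14) = 53,  x(15) = 31,  x(16) = 37,  x(17) = 11,  x(18) = 53,  x(19) = 19,  x(20) = 1,  x(21) = 41,  x(22) = 17,  x(23) = 25,  x(24) = 1,  x(25) = 53,  x(26) = 53,  x(27) = 49,  x(28) = 37,  x(29) = 47,  x(30) = 53,  x(31) = 37,  x(32) = 1,  x(33) = 23,  x(34) = 17,  x(35) = 43,  x(36) = 1,  x(37) = 35,  x(38) = 53.
Since (x(37), x(38)) = (x(1), x(2)) = (35, 53) (two consecutive terms determine the rest), the sequence is eventually periodic: after a pre-period of length 1 it cycles with period 36.
For j ≥ 1, x(j) depends only on (j - 1) mod 36. (1577 - 1) mod 36 = 28, so x(1577) = x(29) = 47.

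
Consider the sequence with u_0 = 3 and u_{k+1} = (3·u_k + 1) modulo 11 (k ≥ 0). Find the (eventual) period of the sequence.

5

We have u_0 = 3, u_1 = 10, u_2 = 9, u_3 = 6, u_4 = 8, u_5 = 3.
Since u_5 = u_0 = 3, the sequence is periodic with period 5.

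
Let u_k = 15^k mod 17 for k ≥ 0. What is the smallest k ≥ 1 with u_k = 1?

8

Computing terms: u_0 = 1,  u_1 = 15,  u_2 = 4,  u_3 = 9,  u_4 = 16,  u_5 = 2,  u_6 = 13,  u_7 = 8,  u_8 = 1.
Since u_8 = u_0 = 1, the sequence is periodic with period 8.
The value 1 next appears (with k ≥ 1) at u_8.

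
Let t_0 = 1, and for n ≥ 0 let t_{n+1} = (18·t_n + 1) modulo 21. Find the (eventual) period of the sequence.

Listing terms: t_0 = 1; t_1 = 19; t_2 = 7; t_3 = 1.
The sequence repeats with period 3.

3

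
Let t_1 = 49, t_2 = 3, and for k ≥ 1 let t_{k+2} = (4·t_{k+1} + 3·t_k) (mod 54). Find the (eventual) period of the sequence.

3

t_1 = 49, t_2 = 3, t_3 = 51, t_4 = 51, t_5 = 33, t_6 = 15, t_7 = 51, t_8 = 33.
Since (t_7, t_8) = (t_4, t_5) = (51, 33) (two consecutive terms determine the rest), the sequence is eventually periodic: after a pre-period of length 3 it cycles with period 3.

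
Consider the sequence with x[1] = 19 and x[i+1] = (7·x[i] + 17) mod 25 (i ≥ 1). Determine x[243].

17

We have x[1] = 19, x[2] = 0, x[3] = 17, x[4] = 11, x[5] = 19.
Since x[5] = x[1] = 19, the sequence is periodic with period 4.
(243 - 1) mod 4 = 2, so x[243] = x[3] = 17.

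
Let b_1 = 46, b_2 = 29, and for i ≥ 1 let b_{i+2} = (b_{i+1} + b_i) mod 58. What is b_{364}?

Listing terms: b_1 = 46, b_2 = 29, b_3 = 17, b_4 = 46, b_5 = 5, b_6 = 51, b_7 = 56, b_8 = 49, b_9 = 47, b_{10} = 38, b_{11} = 27, b_{12} = 7, b_{13} = 34, b_{14} = 41, b_{15} = 17, b_{16} = 0, b_{17} = 17, b_{18} = 17, b_{19} = 34, b_{20} = 51, b_{21} = 27, b_{22} = 20, b_{23} = 47, b_{24} = 9, b_{25} = 56, b_{26} = 7, b_{27} = 5, b_{28} = 12, b_{29} = 17, b_{30} = 29, b_{31} = 46, b_{32} = 17, b_{33} = 5, b_{34} = 22, b_{35} = 27, b_{36} = 49, b_{37} = 18, b_{38} = 9, b_{39} = 27, b_{40} = 36, b_{41} = 5, b_{42} = 41, b_{43} = 46, b_{44} = 29.
The sequence repeats with period 42.
(364 - 1) mod 42 = 27, so b_{364} = b_{28} = 12.

12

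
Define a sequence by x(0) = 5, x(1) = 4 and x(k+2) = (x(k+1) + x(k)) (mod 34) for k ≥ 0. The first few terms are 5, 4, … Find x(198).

x(0) = 5,  x(1) = 4,  x(2) = 9,  x(3) = 13,  x(4) = 22,  x(5) = 1,  x(6) = 23,  x(7) = 24,  x(8) = 13,  x(9) = 3,  x(10) = 16,  x(11) = 19,  x(12) = 1,  x(13) = 20,  x(14) = 21,  x(15) = 7,  x(16) = 28,  x(17) = 1,  x(18) = 29,  x(19) = 30,  x(20) = 25,  x(21) = 21,  x(22) = 12,  x(23) = 33,  x(24) = 11,  x(25) = 10,  x(26) = 21,  x(27) = 31,  x(28) = 18,  x(29) = 15,  x(30) = 33,  x(31) = 14,  x(32) = 13,  x(33) = 27,  x(34) = 6,  x(35) = 33,  x(36) = 5,  x(37) = 4.
The sequence repeats with period 36.
(198 - 0) mod 36 = 18, so x(198) = x(18) = 29.

29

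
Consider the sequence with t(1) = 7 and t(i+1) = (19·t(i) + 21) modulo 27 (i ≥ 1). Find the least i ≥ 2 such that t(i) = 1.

t(1) = 7; t(2) = 19; t(3) = 4; t(4) = 16; t(5) = 1; t(6) = 13; t(7) = 25; t(8) = 10; t(9) = 22; t(10) = 7.
Since t(10) = t(1) = 7, the sequence is periodic with period 9.
The value 1 first appears (with i ≥ 2) at t(5).

5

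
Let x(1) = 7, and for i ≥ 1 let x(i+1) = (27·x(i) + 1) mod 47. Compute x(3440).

Listing terms: x(1) = 7; x(2) = 2; x(3) = 8; x(4) = 29; x(5) = 32; x(6) = 19; x(7) = 44; x(8) = 14; x(9) = 3; x(10) = 35; x(11) = 6; x(12) = 22; x(13) = 31; x(14) = 39; x(15) = 20; x(16) = 24; x(17) = 38; x(18) = 40; x(19) = 0; x(20) = 1; x(21) = 28; x(22) = 5; x(23) = 42; x(24) = 7.
Since x(24) = x(1) = 7, the sequence is periodic with period 23.
So x(3440) = x(1 + ((3440-1) mod 23)) = x(13) = 31.

31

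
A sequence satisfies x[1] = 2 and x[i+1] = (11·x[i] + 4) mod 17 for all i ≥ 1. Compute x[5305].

4

x[1] = 2; x[2] = 9; x[3] = 1; x[4] = 15; x[5] = 16; x[6] = 10; x[7] = 12; x[8] = 0; x[9] = 4; x[10] = 14; x[11] = 5; x[12] = 8; x[13] = 7; x[14] = 13; x[15] = 11; x[16] = 6; x[17] = 2.
Since x[17] = x[1] = 2, the sequence is periodic with period 16.
So x[5305] = x[1 + ((5305-1) mod 16)] = x[9] = 4.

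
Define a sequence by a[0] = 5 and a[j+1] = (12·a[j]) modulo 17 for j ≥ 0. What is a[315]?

We have a[0] = 5; a[1] = 9; a[2] = 6; a[3] = 4; a[4] = 14; a[5] = 15; a[6] = 10; a[7] = 1; a[8] = 12; a[9] = 8; a[10] = 11; a[11] = 13; a[12] = 3; a[13] = 2; a[14] = 7; a[15] = 16; a[16] = 5.
Since a[16] = a[0] = 5, the sequence is periodic with period 16.
(315 - 0) mod 16 = 11, so a[315] = a[11] = 13.

13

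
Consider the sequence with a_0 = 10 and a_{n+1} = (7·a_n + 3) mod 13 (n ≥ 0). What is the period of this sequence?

12

We have a_0 = 10,  a_1 = 8,  a_2 = 7,  a_3 = 0,  a_4 = 3,  a_5 = 11,  a_6 = 2,  a_7 = 4,  a_8 = 5,  a_9 = 12,  a_{10} = 9,  a_{11} = 1,  a_{12} = 10.
The sequence repeats with period 12.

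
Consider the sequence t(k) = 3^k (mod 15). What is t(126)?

9

t(0) = 1,  t(1) = 3,  t(2) = 9,  t(3) = 12,  t(4) = 6,  t(5) = 3.
Since t(5) = t(1) = 3, the sequence is eventually periodic: after a pre-period of length 1 it cycles with period 4.
For k ≥ 1, t(k) depends only on (k - 1) mod 4. (126 - 1) mod 4 = 1, so t(126) = t(2) = 9.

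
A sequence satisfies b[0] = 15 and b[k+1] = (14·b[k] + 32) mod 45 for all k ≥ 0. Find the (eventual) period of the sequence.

6

b[0] = 15; b[1] = 17; b[2] = 0; b[3] = 32; b[4] = 30; b[5] = 2; b[6] = 15.
Since b[6] = b[0] = 15, the sequence is periodic with period 6.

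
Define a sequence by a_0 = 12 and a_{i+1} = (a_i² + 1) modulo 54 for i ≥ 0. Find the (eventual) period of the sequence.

6

Listing terms: a_0 = 12; a_1 = 37; a_2 = 20; a_3 = 23; a_4 = 44; a_5 = 47; a_6 = 50; a_7 = 17; a_8 = 20.
Since a_8 = a_2 = 20, the sequence is eventually periodic: after a pre-period of length 2 it cycles with period 6.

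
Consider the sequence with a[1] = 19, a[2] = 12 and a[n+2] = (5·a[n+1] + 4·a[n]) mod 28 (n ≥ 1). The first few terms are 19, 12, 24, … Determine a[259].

20

Listing terms: a[1] = 19,  a[2] = 12,  a[3] = 24,  a[4] = 0,  a[5] = 12,  a[6] = 4,  a[7] = 12,  a[8] = 20,  a[9] = 8,  a[10] = 8,  a[11] = 16,  a[12] = 0,  a[13] = 8,  a[14] = 12,  a[15] = 8,  a[16] = 4,  a[17] = 24,  a[18] = 24,  a[19] = 20,  a[20] = 0,  a[21] = 24,  a[22] = 8,  a[23] = 24,  a[24] = 12,  a[25] = 16,  a[26] = 16,  a[27] = 4,  a[28] = 0,  a[29] = 16,  a[30] = 24,  a[31] = 16,  a[32] = 8,  a[33] = 20,  a[34] = 20,  a[35] = 12,  a[36] = 0,  a[37] = 20,  a[38] = 16,  a[39] = 20,  a[40] = 24,  a[41] = 4,  a[42] = 4,  a[43] = 8,  a[44] = 0,  a[45] = 4,  a[46] = 20,  a[47] = 4,  a[48] = 16,  a[49] = 12,  a[50] = 12,  a[51] = 24.
Since (a[50], a[51]) = (a[2], a[3]) = (12, 24) (two consecutive terms determine the rest), the sequence is eventually periodic: after a pre-period of length 1 it cycles with period 48.
For n ≥ 2, a[n] depends only on (n - 2) mod 48. (259 - 2) mod 48 = 17, so a[259] = a[19] = 20.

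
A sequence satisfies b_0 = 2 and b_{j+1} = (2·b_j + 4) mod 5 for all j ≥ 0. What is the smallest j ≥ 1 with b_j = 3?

Listing terms: b_0 = 2, b_1 = 3, b_2 = 0, b_3 = 4, b_4 = 2.
Since b_4 = b_0 = 2, the sequence is periodic with period 4.
The value 3 first appears (with j ≥ 1) at b_1.

1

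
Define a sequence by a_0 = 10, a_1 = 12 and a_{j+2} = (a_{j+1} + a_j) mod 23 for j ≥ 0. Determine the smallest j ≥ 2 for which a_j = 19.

Listing terms: a_0 = 10, a_1 = 12, a_2 = 22, a_3 = 11, a_4 = 10, a_5 = 21, a_6 = 8, a_7 = 6, a_8 = 14, a_9 = 20, a_{10} = 11, a_{11} = 8, a_{12} = 19, a_{13} = 4, a_{14} = 0, a_{15} = 4, a_{16} = 4, a_{17} = 8, a_{18} = 12, a_{19} = 20, a_{20} = 9, a_{21} = 6, a_{22} = 15, a_{23} = 21, a_{24} = 13, a_{25} = 11, a_{26} = 1, a_{27} = 12, a_{28} = 13, a_{29} = 2, a_{30} = 15, a_{31} = 17, a_{32} = 9, a_{33} = 3, a_{34} = 12, a_{35} = 15, a_{36} = 4, a_{37} = 19, a_{38} = 0, a_{39} = 19, a_{40} = 19, a_{41} = 15, a_{42} = 11, a_{43} = 3, a_{44} = 14, a_{45} = 17, a_{46} = 8, a_{47} = 2, a_{48} = 10, a_{49} = 12.
The sequence repeats with period 48.
The value 19 first appears (with j ≥ 2) at a_{12}.

12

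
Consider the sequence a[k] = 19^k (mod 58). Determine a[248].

23

Listing terms: a[0] = 1, a[1] = 19, a[2] = 13, a[3] = 15, a[4] = 53, a[5] = 21, a[6] = 51, a[7] = 41, a[8] = 25, a[9] = 11, a[10] = 35, a[11] = 27, a[12] = 49, a[13] = 3, a[14] = 57, a[15] = 39, a[16] = 45, a[17] = 43, a[18] = 5, a[19] = 37, a[20] = 7, a[21] = 17, a[22] = 33, a[23] = 47, a[24] = 23, a[25] = 31, a[26] = 9, a[27] = 55, a[28] = 1.
Since a[28] = a[0] = 1, the sequence is periodic with period 28.
(248 - 0) mod 28 = 24, so a[248] = a[24] = 23.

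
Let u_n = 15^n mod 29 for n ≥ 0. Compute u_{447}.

2

Listing terms: u_0 = 1, u_1 = 15, u_2 = 22, u_3 = 11, u_4 = 20, u_5 = 10, u_6 = 5, u_7 = 17, u_8 = 23, u_9 = 26, u_{10} = 13, u_{11} = 21, u_{12} = 25, u_{13} = 27, u_{14} = 28, u_{15} = 14, u_{16} = 7, u_{17} = 18, u_{18} = 9, u_{19} = 19, u_{20} = 24, u_{21} = 12, u_{22} = 6, u_{23} = 3, u_{24} = 16, u_{25} = 8, u_{26} = 4, u_{27} = 2, u_{28} = 1.
Since u_{28} = u_0 = 1, the sequence is periodic with period 28.
So u_{447} = u_{0 + ((447-0) mod 28)} = u_{27} = 2.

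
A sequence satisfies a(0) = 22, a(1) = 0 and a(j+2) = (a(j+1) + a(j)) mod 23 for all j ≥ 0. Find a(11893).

We have a(0) = 22; a(1) = 0; a(2) = 22; a(3) = 22; a(4) = 21; a(5) = 20; a(6) = 18; a(7) = 15; a(8) = 10; a(9) = 2; a(10) = 12; a(11) = 14; a(12) = 3; a(13) = 17; a(14) = 20; a(15) = 14; a(16) = 11; a(17) = 2; a(18) = 13; a(19) = 15; a(20) = 5; a(21) = 20; a(22) = 2; a(23) = 22; a(24) = 1; a(25) = 0; a(26) = 1; a(27) = 1; a(28) = 2; a(29) = 3; a(30) = 5; a(31) = 8; a(32) = 13; a(33) = 21; a(34) = 11; a(35) = 9; a(36) = 20; a(37) = 6; a(38) = 3; a(39) = 9; a(40) = 12; a(41) = 21; a(42) = 10; a(43) = 8; a(44) = 18; a(45) = 3; a(46) = 21; a(47) = 1; a(48) = 22; a(49) = 0.
The sequence repeats with period 48.
(11893 - 0) mod 48 = 37, so a(11893) = a(37) = 6.

6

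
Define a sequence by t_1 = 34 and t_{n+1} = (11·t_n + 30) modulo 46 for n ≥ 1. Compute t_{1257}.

12

Listing terms: t_1 = 34, t_2 = 36, t_3 = 12, t_4 = 24, t_5 = 18, t_6 = 44, t_7 = 8, t_8 = 26, t_9 = 40, t_{10} = 10, t_{11} = 2, t_{12} = 6, t_{13} = 4, t_{14} = 28, t_{15} = 16, t_{16} = 22, t_{17} = 42, t_{18} = 32, t_{19} = 14, t_{20} = 0, t_{21} = 30, t_{22} = 38, t_{23} = 34.
Since t_{23} = t_1 = 34, the sequence is periodic with period 22.
(1257 - 1) mod 22 = 2, so t_{1257} = t_3 = 12.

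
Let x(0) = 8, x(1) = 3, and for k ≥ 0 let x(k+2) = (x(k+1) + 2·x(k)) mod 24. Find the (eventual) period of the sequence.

We have x(0) = 8,  x(1) = 3,  x(2) = 19,  x(3) = 1,  x(4) = 15,  x(5) = 17,  x(6) = 23,  x(7) = 9,  x(8) = 7,  x(9) = 1,  x(10) = 15.
Since (x(9), x(10)) = (x(3), x(4)) = (1, 15) (two consecutive terms determine the rest), the sequence is eventually periodic: after a pre-period of length 3 it cycles with period 6.

6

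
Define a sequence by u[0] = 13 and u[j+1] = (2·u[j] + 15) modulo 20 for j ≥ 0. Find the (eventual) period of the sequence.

4

u[0] = 13,  u[1] = 1,  u[2] = 17,  u[3] = 9,  u[4] = 13.
The sequence repeats with period 4.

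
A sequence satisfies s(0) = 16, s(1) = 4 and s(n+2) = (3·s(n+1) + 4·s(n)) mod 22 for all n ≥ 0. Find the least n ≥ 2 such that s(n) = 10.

2

We have s(0) = 16; s(1) = 4; s(2) = 10; s(3) = 2; s(4) = 2; s(5) = 14; s(6) = 6; s(7) = 8; s(8) = 4; s(9) = 0; s(10) = 16; s(11) = 4.
The sequence repeats with period 10.
The value 10 first appears (with n ≥ 2) at s(2).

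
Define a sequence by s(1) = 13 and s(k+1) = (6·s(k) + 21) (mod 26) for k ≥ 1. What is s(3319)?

We have s(1) = 13; s(2) = 21; s(3) = 17; s(4) = 19; s(5) = 5; s(6) = 25; s(7) = 15; s(8) = 7; s(9) = 11; s(10) = 9; s(11) = 23; s(12) = 3; s(13) = 13.
Since s(13) = s(1) = 13, the sequence is periodic with period 12.
(3319 - 1) mod 12 = 6, so s(3319) = s(7) = 15.

15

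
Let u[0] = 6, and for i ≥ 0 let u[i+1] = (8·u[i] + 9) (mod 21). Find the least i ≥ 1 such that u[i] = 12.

3

Computing terms: u[0] = 6,  u[1] = 15,  u[2] = 3,  u[3] = 12,  u[4] = 0,  u[5] = 9,  u[6] = 18,  u[7] = 6.
Since u[7] = u[0] = 6, the sequence is periodic with period 7.
The value 12 first appears (with i ≥ 1) at u[3].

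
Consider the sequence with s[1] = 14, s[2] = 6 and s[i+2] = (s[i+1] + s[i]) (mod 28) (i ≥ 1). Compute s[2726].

Listing terms: s[1] = 14; s[2] = 6; s[3] = 20; s[4] = 26; s[5] = 18; s[6] = 16; s[7] = 6; s[8] = 22; s[9] = 0; s[10] = 22; s[11] = 22; s[12] = 16; s[13] = 10; s[14] = 26; s[15] = 8; s[16] = 6; s[17] = 14; s[18] = 20; s[19] = 6; s[20] = 26; s[21] = 4; s[22] = 2; s[23] = 6; s[24] = 8; s[25] = 14; s[26] = 22; s[27] = 8; s[28] = 2; s[29] = 10; s[30] = 12; s[31] = 22; s[32] = 6; s[33] = 0; s[34] = 6; s[35] = 6; s[36] = 12; s[37] = 18; s[38] = 2; s[39] = 20; s[40] = 22; s[41] = 14; s[42] = 8; s[43] = 22; s[44] = 2; s[45] = 24; s[46] = 26; s[47] = 22; s[48] = 20; s[49] = 14; s[50] = 6.
The sequence repeats with period 48.
So s[2726] = s[1 + ((2726-1) mod 48)] = s[38] = 2.

2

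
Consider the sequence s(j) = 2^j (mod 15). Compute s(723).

We have s(0) = 1, s(1) = 2, s(2) = 4, s(3) = 8, s(4) = 1.
The sequence repeats with period 4.
So s(723) = s(0 + ((723-0) mod 4)) = s(3) = 8.

8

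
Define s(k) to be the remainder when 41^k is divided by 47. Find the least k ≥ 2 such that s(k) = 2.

Listing terms: s(1) = 41; s(2) = 36; s(3) = 19; s(4) = 27; s(5) = 26; s(6) = 32; s(7) = 43; s(8) = 24; s(9) = 44; s(10) = 18; s(11) = 33; s(12) = 37; s(13) = 13; s(14) = 16; s(15) = 45; s(16) = 12; s(17) = 22; s(18) = 9; s(19) = 40; s(20) = 42; s(21) = 30; s(22) = 8; s(23) = 46; s(24) = 6; s(25) = 11; s(26) = 28; s(27) = 20; s(28) = 21; s(29) = 15; s(30) = 4; s(31) = 23; s(32) = 3; s(33) = 29; s(34) = 14; s(35) = 10; s(36) = 34; s(37) = 31; s(38) = 2; s(39) = 35; s(40) = 25; s(41) = 38; s(42) = 7; s(43) = 5; s(44) = 17; s(45) = 39; s(46) = 1; s(47) = 41.
The sequence repeats with period 46.
The value 2 first appears (with k ≥ 2) at s(38).

38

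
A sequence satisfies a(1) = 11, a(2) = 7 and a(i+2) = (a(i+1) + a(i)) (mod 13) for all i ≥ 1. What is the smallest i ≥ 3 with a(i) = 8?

17

Computing terms: a(1) = 11,  a(2) = 7,  a(3) = 5,  a(4) = 12,  a(5) = 4,  a(6) = 3,  a(7) = 7,  a(8) = 10,  a(9) = 4,  a(10) = 1,  a(11) = 5,  a(12) = 6,  a(13) = 11,  a(14) = 4,  a(15) = 2,  a(16) = 6,  a(17) = 8,  a(18) = 1,  a(19) = 9,  a(20) = 10,  a(21) = 6,  a(22) = 3,  a(23) = 9,  a(24) = 12,  a(25) = 8,  a(26) = 7,  a(27) = 2,  a(28) = 9,  a(29) = 11,  a(30) = 7.
The sequence repeats with period 28.
The value 8 first appears (with i ≥ 3) at a(17).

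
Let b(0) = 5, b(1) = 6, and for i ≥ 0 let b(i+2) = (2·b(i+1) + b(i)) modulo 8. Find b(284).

Listing terms: b(0) = 5,  b(1) = 6,  b(2) = 1,  b(3) = 0,  b(4) = 1,  b(5) = 2,  b(6) = 5,  b(7) = 4,  b(8) = 5,  b(9) = 6.
The sequence repeats with period 8.
So b(284) = b(0 + ((284-0) mod 8)) = b(4) = 1.

1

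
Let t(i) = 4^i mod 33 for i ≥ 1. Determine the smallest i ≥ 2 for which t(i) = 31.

3

We have t(1) = 4,  t(2) = 16,  t(3) = 31,  t(4) = 25,  t(5) = 1,  t(6) = 4.
Since t(6) = t(1) = 4, the sequence is periodic with period 5.
The value 31 first appears (with i ≥ 2) at t(3).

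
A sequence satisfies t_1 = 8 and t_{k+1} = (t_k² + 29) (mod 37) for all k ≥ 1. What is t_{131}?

We have t_1 = 8, t_2 = 19, t_3 = 20, t_4 = 22, t_5 = 32, t_6 = 17, t_7 = 22.
Since t_7 = t_4 = 22, the sequence is eventually periodic: after a pre-period of length 3 it cycles with period 3.
For k ≥ 4, t_k depends only on (k - 4) mod 3. (131 - 4) mod 3 = 1, so t_{131} = t_5 = 32.

32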